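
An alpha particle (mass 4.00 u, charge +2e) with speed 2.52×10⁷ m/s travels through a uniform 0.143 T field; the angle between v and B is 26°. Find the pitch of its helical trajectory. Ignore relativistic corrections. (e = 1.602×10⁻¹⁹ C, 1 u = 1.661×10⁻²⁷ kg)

p ≈ 20.6 m

v∥ = v cosθ = 2.52×10⁷·cos26° ≈ 2.265×10⁷ m/s.
T = 2πm/(|q|B) = 2π(6.644×10⁻²⁷)/((3.204×10⁻¹⁹)(0.143)) ≈ 9.111×10⁻⁷ s.
pitch = v∥ T = (2.265×10⁷)(9.111×10⁻⁷) ≈ 20.6 m.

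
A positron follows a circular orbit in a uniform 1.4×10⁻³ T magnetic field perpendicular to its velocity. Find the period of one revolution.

T ≈ 2.6×10⁻⁸ s

The cyclotron period depends only on m, q, B: T = 2πm/(|q|B).
T = 2π(9.109×10⁻³¹)/((1.602×10⁻¹⁹)(1.4×10⁻³)) ≈ 2.6×10⁻⁸ s.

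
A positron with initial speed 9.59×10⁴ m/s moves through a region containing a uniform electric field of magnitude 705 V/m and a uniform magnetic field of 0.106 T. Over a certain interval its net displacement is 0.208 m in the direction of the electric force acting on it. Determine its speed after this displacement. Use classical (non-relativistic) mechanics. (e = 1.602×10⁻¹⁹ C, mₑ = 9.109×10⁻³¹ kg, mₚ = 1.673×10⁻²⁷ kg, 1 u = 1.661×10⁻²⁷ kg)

B does no work; ΔKE = |q|E d.
½mv_f² = ½mv₀² + |q|Ed = ½(9.109×10⁻³¹)(9.59×10⁴)² + (1.602×10⁻¹⁹)(705)(0.208) ≈ 4.189×10⁻²¹ J + 2.349×10⁻¹⁷ J ≈ 2.350×10⁻¹⁷ J.
v_f = √(2·2.350×10⁻¹⁷/9.109×10⁻³¹) ≈ 7.18×10⁶ m/s.

v_f ≈ 7.18×10⁶ m/s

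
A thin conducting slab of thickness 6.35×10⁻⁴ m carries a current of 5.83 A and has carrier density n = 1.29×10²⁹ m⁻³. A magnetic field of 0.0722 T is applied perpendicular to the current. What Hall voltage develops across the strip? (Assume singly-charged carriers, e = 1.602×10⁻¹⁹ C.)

V_H ≈ 3.21×10⁻⁸ V

V_H = IB/(n e t).
V_H = (5.83)(0.0722)/((1.29×10²⁹)(1.602×10⁻¹⁹)(6.35×10⁻⁴)) ≈ 3.21×10⁻⁸ V.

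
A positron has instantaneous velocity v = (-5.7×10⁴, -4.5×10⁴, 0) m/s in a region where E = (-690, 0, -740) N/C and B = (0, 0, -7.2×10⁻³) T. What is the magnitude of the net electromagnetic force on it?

|F| ≈ 1.48×10⁻¹⁶ N

v×B = (324, -410, 0) N/C.
E + v×B = (-366, -410, -740) N/C.
F = q(E + v×B) = (1.602×10⁻¹⁹ C)·(-366, -410, -740) = (-5.86×10⁻¹⁷, -6.57×10⁻¹⁷, -1.19×10⁻¹⁶) N.
|F| = 1.48×10⁻¹⁶ N.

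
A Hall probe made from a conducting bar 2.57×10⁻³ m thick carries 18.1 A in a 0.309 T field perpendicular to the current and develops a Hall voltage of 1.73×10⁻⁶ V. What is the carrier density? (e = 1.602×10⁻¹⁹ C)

From V_H = IB/(n e t), n = IB/(V_H e t).
n = (18.1)(0.309)/((1.73×10⁻⁶)(1.602×10⁻¹⁹)(2.57×10⁻³)) ≈ 7.85×10²⁷ m⁻³.

n ≈ 7.85×10²⁷ m⁻³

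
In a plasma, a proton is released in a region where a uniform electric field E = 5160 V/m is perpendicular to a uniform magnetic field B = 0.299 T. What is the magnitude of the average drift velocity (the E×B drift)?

The steady drift has the magnetic force balancing the electric force, so v_d = E/B.
v_d = 5160/0.299 = 1.73×10⁴ m/s.

v_d ≈ 1.73×10⁴ m/s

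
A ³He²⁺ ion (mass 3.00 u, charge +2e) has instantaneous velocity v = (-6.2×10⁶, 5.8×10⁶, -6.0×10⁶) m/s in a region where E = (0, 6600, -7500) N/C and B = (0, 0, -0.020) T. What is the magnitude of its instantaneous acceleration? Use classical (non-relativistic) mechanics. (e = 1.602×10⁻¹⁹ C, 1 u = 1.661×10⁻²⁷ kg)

|a| ≈ 1.06×10¹³ m/s²

v×B = (-1.16×10⁵, -1.24×10⁵, 0) N/C.
E + v×B = (-1.16×10⁵, -1.17×10⁵, -7500) N/C.
F = q(E + v×B) = (3.204×10⁻¹⁹ C)·(-1.16×10⁵, -1.17×10⁵, -7500) = (-3.72×10⁻¹⁴, -3.76×10⁻¹⁴, -2.40×10⁻¹⁵) N.
|a| = |F|/m = 5.293×10⁻¹⁴/4.983×10⁻²⁷ ≈ 1.06×10¹³ m/s².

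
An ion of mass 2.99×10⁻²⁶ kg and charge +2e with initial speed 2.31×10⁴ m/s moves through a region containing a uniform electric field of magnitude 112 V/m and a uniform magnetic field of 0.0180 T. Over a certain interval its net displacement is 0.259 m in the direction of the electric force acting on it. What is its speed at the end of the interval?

v_f ≈ 3.40×10⁴ m/s

B does no work; ΔKE = |q|E d.
½mv_f² = ½mv₀² + |q|Ed = ½(2.99×10⁻²⁶)(2.31×10⁴)² + (3.204×10⁻¹⁹)(112)(0.259) ≈ 7.977×10⁻¹⁸ J + 9.294×10⁻¹⁸ J ≈ 1.727×10⁻¹⁷ J.
v_f = √(2·1.727×10⁻¹⁷/2.99×10⁻²⁶) ≈ 3.40×10⁴ m/s.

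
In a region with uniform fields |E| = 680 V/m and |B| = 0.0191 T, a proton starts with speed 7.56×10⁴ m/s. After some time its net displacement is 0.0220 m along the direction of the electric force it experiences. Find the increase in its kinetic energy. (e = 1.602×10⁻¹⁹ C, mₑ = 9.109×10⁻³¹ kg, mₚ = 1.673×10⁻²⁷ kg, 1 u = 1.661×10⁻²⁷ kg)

The magnetic force is always ⟂ v and does no work; only the electric force changes KE.
ΔKE = F_E · d = |q|E d = (1.602×10⁻¹⁹)(680)(0.0220) ≈ 2.40×10⁻¹⁸ J.

ΔKE ≈ 2.40×10⁻¹⁸ J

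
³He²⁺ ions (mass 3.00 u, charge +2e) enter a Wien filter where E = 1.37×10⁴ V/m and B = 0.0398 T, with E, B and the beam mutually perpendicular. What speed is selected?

For undeflected motion the electric and magnetic forces balance: qE = qvB.
v = E/B = 1.37×10⁴/0.0398 = 3.44×10⁵ m/s.

v = 3.44×10⁵ m/s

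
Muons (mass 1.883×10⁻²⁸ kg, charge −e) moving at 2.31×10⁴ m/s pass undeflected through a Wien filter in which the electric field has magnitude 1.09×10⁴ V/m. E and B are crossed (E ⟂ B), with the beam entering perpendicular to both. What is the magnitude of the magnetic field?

Balance of forces in the selector: qE = qvB ⇒ B = E/v.
B = 1.09×10⁴/2.31×10⁴ = 0.472 T.

B = 0.472 T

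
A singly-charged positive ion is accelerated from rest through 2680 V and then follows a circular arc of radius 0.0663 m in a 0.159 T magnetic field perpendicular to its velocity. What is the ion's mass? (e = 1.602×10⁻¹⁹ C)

m ≈ 3.32×10⁻²⁷ kg

Combine |q|V = ½mv² and r = mv/(|q|B): eliminate v to get m = qB²r²/(2V).
m = (1.602×10⁻¹⁹)(0.159)²(0.0663)²/(2·2680) ≈ 3.32×10⁻²⁷ kg.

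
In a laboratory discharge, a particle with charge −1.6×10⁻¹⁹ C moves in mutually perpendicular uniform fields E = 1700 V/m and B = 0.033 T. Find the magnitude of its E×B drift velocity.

v_d ≈ 5.2×10⁴ m/s

The steady drift has the magnetic force balancing the electric force, so v_d = E/B.
v_d = 1700/0.033 = 5.2×10⁴ m/s.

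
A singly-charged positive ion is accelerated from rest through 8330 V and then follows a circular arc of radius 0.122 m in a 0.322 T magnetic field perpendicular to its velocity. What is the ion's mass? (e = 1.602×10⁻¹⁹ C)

m ≈ 1.48×10⁻²⁶ kg

Combine |q|V = ½mv² and r = mv/(|q|B): eliminate v to get m = qB²r²/(2V).
m = (1.602×10⁻¹⁹)(0.322)²(0.122)²/(2·8330) ≈ 1.48×10⁻²⁶ kg.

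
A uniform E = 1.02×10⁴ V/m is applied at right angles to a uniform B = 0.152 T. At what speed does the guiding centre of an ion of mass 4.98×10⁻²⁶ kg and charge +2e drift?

The E×B drift speed is v_d = E/B.
v_d = 1.02×10⁴/0.152 = 6.71×10⁴ m/s.

v_d ≈ 6.71×10⁴ m/s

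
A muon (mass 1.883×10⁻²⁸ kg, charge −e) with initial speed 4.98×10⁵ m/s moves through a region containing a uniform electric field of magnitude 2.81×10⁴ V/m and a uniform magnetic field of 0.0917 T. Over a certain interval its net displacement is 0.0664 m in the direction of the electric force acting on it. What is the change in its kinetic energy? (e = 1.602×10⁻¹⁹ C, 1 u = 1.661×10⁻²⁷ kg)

ΔKE ≈ 2.99×10⁻¹⁶ J

The magnetic force is always ⟂ v and does no work; only the electric force changes KE.
ΔKE = F_E · d = |q|E d = (1.602×10⁻¹⁹)(2.81×10⁴)(0.0664) ≈ 2.99×10⁻¹⁶ J.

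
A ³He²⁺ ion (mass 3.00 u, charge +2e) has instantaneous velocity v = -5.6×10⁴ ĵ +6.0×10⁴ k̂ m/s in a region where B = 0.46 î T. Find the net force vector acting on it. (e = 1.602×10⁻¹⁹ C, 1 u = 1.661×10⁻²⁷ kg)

v×B = (0, 2.76×10⁴, 2.58×10⁴) N/C.
F = q v×B = (3.204×10⁻¹⁹ C)·(0, 2.76×10⁴, 2.58×10⁴) = (0, 8.84×10⁻¹⁵, 8.25×10⁻¹⁵) N.

F ≈ (0, 8.84×10⁻¹⁵, 8.25×10⁻¹⁵) N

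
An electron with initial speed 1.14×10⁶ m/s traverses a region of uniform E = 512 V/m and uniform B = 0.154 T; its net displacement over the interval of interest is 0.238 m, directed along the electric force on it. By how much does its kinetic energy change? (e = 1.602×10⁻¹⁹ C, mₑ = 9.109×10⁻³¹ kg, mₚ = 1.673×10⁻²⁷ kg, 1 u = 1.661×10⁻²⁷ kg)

ΔKE ≈ 1.95×10⁻¹⁷ J

The magnetic force is always ⟂ v and does no work; only the electric force changes KE.
ΔKE = F_E · d = |q|E d = (1.602×10⁻¹⁹)(512)(0.238) ≈ 1.95×10⁻¹⁷ J.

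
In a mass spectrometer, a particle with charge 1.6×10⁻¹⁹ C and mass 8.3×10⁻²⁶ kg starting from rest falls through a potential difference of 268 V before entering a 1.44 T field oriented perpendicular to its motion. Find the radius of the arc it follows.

r ≈ 0.0116 m

Acceleration: |q|V = ½mv² ⇒ v = √(2|q|V/m) = √(2·1.6×10⁻¹⁹·268/8.3×10⁻²⁶) ≈ 3.214×10⁴ m/s.
In the field: r = mv/(|q|B) = (8.3×10⁻²⁶)(3.214×10⁴)/((1.6×10⁻¹⁹)(1.44)) ≈ 0.0116 m.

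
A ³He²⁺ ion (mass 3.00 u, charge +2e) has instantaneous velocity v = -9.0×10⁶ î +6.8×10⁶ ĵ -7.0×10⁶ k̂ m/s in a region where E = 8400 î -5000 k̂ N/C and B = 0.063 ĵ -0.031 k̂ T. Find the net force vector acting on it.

v×B = (2.30×10⁵, -2.79×10⁵, -5.67×10⁵) N/C.
E + v×B = (2.39×10⁵, -2.79×10⁵, -5.72×10⁵) N/C.
F = q(E + v×B) = (3.204×10⁻¹⁹ C)·(2.39×10⁵, -2.79×10⁵, -5.72×10⁵) = (7.64×10⁻¹⁴, -8.94×10⁻¹⁴, -1.83×10⁻¹³) N.

F ≈ (7.64×10⁻¹⁴, -8.94×10⁻¹⁴, -1.83×10⁻¹³) N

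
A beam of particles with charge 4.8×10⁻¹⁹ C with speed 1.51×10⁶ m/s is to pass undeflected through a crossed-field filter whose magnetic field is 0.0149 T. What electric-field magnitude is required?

E = 2.25×10⁴ V/m

For straight-line motion qE = qvB, so E = vB.
E = 1.51×10⁶ × 0.0149 = 2.25×10⁴ V/m.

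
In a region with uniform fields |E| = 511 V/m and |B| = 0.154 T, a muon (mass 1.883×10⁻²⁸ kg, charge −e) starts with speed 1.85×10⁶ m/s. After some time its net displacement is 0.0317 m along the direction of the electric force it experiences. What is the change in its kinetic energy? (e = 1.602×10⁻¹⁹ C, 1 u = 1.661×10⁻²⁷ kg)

ΔKE ≈ 2.60×10⁻¹⁸ J

The magnetic force is always ⟂ v and does no work; only the electric force changes KE.
ΔKE = F_E · d = |q|E d = (1.602×10⁻¹⁹)(511)(0.0317) ≈ 2.60×10⁻¹⁸ J.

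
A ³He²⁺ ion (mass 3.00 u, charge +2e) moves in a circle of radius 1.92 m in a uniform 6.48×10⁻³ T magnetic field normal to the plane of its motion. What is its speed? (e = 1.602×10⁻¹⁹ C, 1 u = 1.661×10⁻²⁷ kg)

From |q|vB = mv²/r, v = |q|Br/m.
v = (3.204×10⁻¹⁹)(6.48×10⁻³)(1.92)/4.983×10⁻²⁷ ≈ 8.00×10⁵ m/s.

v ≈ 8.00×10⁵ m/s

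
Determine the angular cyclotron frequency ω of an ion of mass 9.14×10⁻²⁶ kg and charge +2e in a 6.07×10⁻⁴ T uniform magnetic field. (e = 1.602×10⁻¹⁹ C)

ω ≈ 2130 rad/s

ω = |q|B/m.
ω = (3.204×10⁻¹⁹)(6.07×10⁻⁴)/9.14×10⁻²⁶ ≈ 2130 rad/s.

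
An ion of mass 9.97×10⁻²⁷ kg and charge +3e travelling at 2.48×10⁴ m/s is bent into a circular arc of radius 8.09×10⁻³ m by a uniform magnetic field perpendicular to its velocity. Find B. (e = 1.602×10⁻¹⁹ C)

From |q|vB = mv²/r, B = mv/(|q|r).
B = (9.97×10⁻²⁷)(2.48×10⁴)/((4.806×10⁻¹⁹)(8.09×10⁻³)) ≈ 0.0636 T.

B ≈ 0.0636 T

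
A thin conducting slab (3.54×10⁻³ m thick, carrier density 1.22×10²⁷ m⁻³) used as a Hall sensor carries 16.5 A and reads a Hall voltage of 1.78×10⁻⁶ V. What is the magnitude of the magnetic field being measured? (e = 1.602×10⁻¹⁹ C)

B ≈ 0.0746 T

From V_H = IB/(n e t), B = V_H n e t / I.
B = (1.78×10⁻⁶)(1.22×10²⁷)(1.602×10⁻¹⁹)(3.54×10⁻³)/16.5 ≈ 0.0746 T.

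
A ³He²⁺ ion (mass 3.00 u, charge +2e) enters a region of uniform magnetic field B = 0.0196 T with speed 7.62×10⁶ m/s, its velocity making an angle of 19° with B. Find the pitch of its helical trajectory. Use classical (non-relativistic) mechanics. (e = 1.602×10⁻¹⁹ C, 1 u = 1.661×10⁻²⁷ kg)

v∥ = v cosθ = 7.62×10⁶·cos19° ≈ 7.205×10⁶ m/s.
T = 2πm/(|q|B) = 2π(4.983×10⁻²⁷)/((3.204×10⁻¹⁹)(0.0196)) ≈ 4.986×10⁻⁶ s.
pitch = v∥ T = (7.205×10⁶)(4.986×10⁻⁶) ≈ 35.9 m.

p ≈ 35.9 m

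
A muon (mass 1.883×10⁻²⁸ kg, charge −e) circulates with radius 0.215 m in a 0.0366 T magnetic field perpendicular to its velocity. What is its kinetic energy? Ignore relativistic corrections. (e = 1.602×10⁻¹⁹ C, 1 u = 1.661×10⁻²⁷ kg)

KE ≈ 4.22×10⁻¹⁵ J

v = |q|Br/m, then KE = ½mv² = (qBr)²/(2m).
v = (1.602×10⁻¹⁹)(0.0366)(0.215)/1.883×10⁻²⁸ ≈ 6.695×10⁶ m/s.
KE = ½(1.883×10⁻²⁸)(6.695×10⁶)² ≈ 4.22×10⁻¹⁵ J.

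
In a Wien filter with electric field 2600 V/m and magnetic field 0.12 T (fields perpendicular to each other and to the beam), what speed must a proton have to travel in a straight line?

Zero net Lorentz force requires |qE| = |q v×B|, i.e. E = vB.
v = E/B = 2600/0.12 = 2.2×10⁴ m/s.

v = 2.2×10⁴ m/s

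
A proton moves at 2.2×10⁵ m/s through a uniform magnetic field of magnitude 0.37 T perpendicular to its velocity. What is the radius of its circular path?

r ≈ 6.2×10⁻³ m

The magnetic force provides the centripetal force: |q|vB = mv²/r.
r = mv/(|q|B) = (1.673×10⁻²⁷)(2.2×10⁵)/((1.602×10⁻¹⁹)(0.37)) ≈ 6.2×10⁻³ m.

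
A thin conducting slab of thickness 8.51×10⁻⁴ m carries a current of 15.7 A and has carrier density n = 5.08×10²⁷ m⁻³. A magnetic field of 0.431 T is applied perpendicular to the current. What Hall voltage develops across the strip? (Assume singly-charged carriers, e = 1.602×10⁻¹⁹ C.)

V_H = IB/(n e t).
V_H = (15.7)(0.431)/((5.08×10²⁷)(1.602×10⁻¹⁹)(8.51×10⁻⁴)) ≈ 9.77×10⁻⁶ V.

V_H ≈ 9.77×10⁻⁶ V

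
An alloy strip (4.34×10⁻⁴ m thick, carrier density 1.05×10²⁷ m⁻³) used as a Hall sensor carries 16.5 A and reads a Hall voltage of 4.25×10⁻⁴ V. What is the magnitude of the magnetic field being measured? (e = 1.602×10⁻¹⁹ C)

B ≈ 1.88 T

From V_H = IB/(n e t), B = V_H n e t / I.
B = (4.25×10⁻⁴)(1.05×10²⁷)(1.602×10⁻¹⁹)(4.34×10⁻⁴)/16.5 ≈ 1.88 T.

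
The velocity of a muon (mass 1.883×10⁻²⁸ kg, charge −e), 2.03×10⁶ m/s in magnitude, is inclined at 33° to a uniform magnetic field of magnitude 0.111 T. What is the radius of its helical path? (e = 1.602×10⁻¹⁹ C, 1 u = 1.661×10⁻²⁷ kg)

v⊥ = v sinθ = 2.03×10⁶·sin33° ≈ 1.106×10⁶ m/s.
r = m v⊥/(|q|B) = (1.883×10⁻²⁸)(1.106×10⁶)/((1.602×10⁻¹⁹)(0.111)) ≈ 0.0117 m.

r ≈ 0.0117 m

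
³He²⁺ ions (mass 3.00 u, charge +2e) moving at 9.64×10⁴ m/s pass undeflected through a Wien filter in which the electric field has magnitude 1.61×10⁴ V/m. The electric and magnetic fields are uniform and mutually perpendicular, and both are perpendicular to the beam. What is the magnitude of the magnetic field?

B = 0.167 T

Balance of forces in the selector: qE = qvB ⇒ B = E/v.
B = 1.61×10⁴/9.64×10⁴ = 0.167 T.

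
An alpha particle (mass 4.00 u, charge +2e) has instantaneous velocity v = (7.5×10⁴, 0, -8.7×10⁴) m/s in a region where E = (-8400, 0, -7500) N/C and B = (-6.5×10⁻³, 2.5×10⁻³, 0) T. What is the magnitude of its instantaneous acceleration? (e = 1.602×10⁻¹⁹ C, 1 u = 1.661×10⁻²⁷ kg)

|a| ≈ 5.30×10¹¹ m/s²

v×B = (218, 566, 188) N/C.
E + v×B = (-8180, 566, -7310) N/C.
F = q(E + v×B) = (3.204×10⁻¹⁹ C)·(-8180, 566, -7310) = (-2.62×10⁻¹⁵, 1.81×10⁻¹⁶, -2.34×10⁻¹⁵) N.
|a| = |F|/m = 3.521×10⁻¹⁵/6.644×10⁻²⁷ ≈ 5.30×10¹¹ m/s².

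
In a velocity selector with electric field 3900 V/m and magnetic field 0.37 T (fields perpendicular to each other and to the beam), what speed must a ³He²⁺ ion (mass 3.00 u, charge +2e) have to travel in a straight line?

Zero net Lorentz force requires |qE| = |q v×B|, i.e. E = vB.
v = E/B = 3900/0.37 = 1.1×10⁴ m/s.
The result is independent of the particle's charge and mass.

v = 1.1×10⁴ m/s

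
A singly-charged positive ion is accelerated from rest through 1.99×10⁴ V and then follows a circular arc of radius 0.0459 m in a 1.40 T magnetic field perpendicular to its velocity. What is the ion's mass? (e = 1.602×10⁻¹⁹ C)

Combine |q|V = ½mv² and r = mv/(|q|B): eliminate v to get m = qB²r²/(2V).
m = (1.602×10⁻¹⁹)(1.40)²(0.0459)²/(2·1.99×10⁴) ≈ 1.66×10⁻²⁶ kg.

m ≈ 1.66×10⁻²⁶ kg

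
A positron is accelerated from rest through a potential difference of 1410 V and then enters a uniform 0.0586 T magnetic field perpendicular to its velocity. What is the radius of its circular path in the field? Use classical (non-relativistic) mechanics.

Acceleration: |q|V = ½mv² ⇒ v = √(2|q|V/m) = √(2·1.602×10⁻¹⁹·1410/9.109×10⁻³¹) ≈ 2.227×10⁷ m/s.
In the field: r = mv/(|q|B) = (9.109×10⁻³¹)(2.227×10⁷)/((1.602×10⁻¹⁹)(0.0586)) ≈ 2.16×10⁻³ m.

r ≈ 2.16×10⁻³ m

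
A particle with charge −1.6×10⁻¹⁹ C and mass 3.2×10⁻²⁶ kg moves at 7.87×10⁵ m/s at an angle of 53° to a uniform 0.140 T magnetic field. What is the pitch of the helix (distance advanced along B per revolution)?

v∥ = v cosθ = 7.87×10⁵·cos53° ≈ 4.736×10⁵ m/s.
T = 2πm/(|q|B) = 2π(3.2×10⁻²⁶)/((1.6×10⁻¹⁹)(0.140)) ≈ 8.976×10⁻⁶ s.
pitch = v∥ T = (4.736×10⁵)(8.976×10⁻⁶) ≈ 4.25 m.

p ≈ 4.25 m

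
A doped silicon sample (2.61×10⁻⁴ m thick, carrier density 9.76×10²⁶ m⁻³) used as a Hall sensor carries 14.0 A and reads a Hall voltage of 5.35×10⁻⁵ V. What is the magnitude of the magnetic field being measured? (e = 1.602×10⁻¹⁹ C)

From V_H = IB/(n e t), B = V_H n e t / I.
B = (5.35×10⁻⁵)(9.76×10²⁶)(1.602×10⁻¹⁹)(2.61×10⁻⁴)/14.0 ≈ 0.156 T.

B ≈ 0.156 T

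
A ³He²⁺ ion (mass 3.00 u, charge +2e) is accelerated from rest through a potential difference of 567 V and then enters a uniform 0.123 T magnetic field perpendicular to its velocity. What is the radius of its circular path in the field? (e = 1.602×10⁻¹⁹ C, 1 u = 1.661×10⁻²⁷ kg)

Acceleration: |q|V = ½mv² ⇒ v = √(2|q|V/m) = √(2·3.204×10⁻¹⁹·567/4.983×10⁻²⁷) ≈ 2.700×10⁵ m/s.
In the field: r = mv/(|q|B) = (4.983×10⁻²⁷)(2.700×10⁵)/((3.204×10⁻¹⁹)(0.123)) ≈ 0.0341 m.

r ≈ 0.0341 m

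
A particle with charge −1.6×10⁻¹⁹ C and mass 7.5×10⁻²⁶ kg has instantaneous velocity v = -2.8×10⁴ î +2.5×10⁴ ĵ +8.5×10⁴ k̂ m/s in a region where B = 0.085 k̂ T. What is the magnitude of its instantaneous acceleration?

|a| ≈ 6.81×10⁹ m/s²

v×B = (2120, 2380, 0) N/C.
F = q v×B = (−1.6×10⁻¹⁹ C)·(2120, 2380, 0) = (-3.40×10⁻¹⁶, -3.81×10⁻¹⁶, 0) N.
|a| = |F|/m = 5.105×10⁻¹⁶/7.5×10⁻²⁶ ≈ 6.81×10⁹ m/s².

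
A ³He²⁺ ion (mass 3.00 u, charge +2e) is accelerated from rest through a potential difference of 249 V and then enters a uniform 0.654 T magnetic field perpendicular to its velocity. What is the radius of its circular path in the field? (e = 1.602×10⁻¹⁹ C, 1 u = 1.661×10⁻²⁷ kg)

Acceleration: |q|V = ½mv² ⇒ v = √(2|q|V/m) = √(2·3.204×10⁻¹⁹·249/4.983×10⁻²⁷) ≈ 1.789×10⁵ m/s.
In the field: r = mv/(|q|B) = (4.983×10⁻²⁷)(1.789×10⁵)/((3.204×10⁻¹⁹)(0.654)) ≈ 4.26×10⁻³ m.

r ≈ 4.26×10⁻³ m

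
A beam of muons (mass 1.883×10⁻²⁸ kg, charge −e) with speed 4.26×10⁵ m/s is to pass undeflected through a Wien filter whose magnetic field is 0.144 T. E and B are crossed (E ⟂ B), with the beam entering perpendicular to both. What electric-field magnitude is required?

For straight-line motion qE = qvB, so E = vB.
E = 4.26×10⁵ × 0.144 = 6.13×10⁴ V/m.

E = 6.13×10⁴ V/m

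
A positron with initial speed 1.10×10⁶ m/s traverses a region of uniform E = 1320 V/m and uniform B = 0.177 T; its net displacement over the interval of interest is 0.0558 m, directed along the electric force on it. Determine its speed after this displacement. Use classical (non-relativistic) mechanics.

B does no work; ΔKE = |q|E d.
½mv_f² = ½mv₀² + |q|Ed = ½(9.109×10⁻³¹)(1.10×10⁶)² + (1.602×10⁻¹⁹)(1320)(0.0558) ≈ 5.511×10⁻¹⁹ J + 1.180×10⁻¹⁷ J ≈ 1.235×10⁻¹⁷ J.
v_f = √(2·1.235×10⁻¹⁷/9.109×10⁻³¹) ≈ 5.21×10⁶ m/s.

v_f ≈ 5.21×10⁶ m/s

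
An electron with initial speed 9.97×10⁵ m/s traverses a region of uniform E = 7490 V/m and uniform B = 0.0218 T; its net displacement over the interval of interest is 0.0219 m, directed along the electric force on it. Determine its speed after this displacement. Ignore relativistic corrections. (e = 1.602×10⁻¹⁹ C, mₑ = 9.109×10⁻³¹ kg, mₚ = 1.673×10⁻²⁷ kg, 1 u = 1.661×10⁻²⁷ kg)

B does no work; ΔKE = |q|E d.
½mv_f² = ½mv₀² + |q|Ed = ½(9.109×10⁻³¹)(9.97×10⁵)² + (1.602×10⁻¹⁹)(7490)(0.0219) ≈ 4.527×10⁻¹⁹ J + 2.628×10⁻¹⁷ J ≈ 2.673×10⁻¹⁷ J.
v_f = √(2·2.673×10⁻¹⁷/9.109×10⁻³¹) ≈ 7.66×10⁶ m/s.

v_f ≈ 7.66×10⁶ m/s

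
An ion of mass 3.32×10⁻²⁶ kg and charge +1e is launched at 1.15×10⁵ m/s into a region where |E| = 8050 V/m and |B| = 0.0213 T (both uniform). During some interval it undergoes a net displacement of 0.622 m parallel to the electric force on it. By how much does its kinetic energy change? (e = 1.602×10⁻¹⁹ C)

ΔKE ≈ 8.02×10⁻¹⁶ J

The magnetic force is always ⟂ v and does no work; only the electric force changes KE.
ΔKE = F_E · d = |q|E d = (1.602×10⁻¹⁹)(8050)(0.622) ≈ 8.02×10⁻¹⁶ J.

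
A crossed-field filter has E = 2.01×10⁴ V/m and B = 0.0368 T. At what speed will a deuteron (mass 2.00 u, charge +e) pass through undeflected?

v = 5.46×10⁵ m/s

Zero net Lorentz force requires |qE| = |q v×B|, i.e. E = vB.
v = E/B = 2.01×10⁴/0.0368 = 5.46×10⁵ m/s.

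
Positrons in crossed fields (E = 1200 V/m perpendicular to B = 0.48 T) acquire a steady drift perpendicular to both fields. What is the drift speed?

v_d ≈ 2500 m/s

The E×B drift speed is v_d = E/B.
v_d = 1200/0.48 = 2500 m/s.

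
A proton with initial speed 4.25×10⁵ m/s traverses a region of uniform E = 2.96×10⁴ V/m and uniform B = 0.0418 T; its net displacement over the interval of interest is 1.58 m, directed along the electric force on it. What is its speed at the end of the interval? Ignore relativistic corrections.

B does no work; ΔKE = |q|E d.
½mv_f² = ½mv₀² + |q|Ed = ½(1.673×10⁻²⁷)(4.25×10⁵)² + (1.602×10⁻¹⁹)(2.96×10⁴)(1.58) ≈ 1.511×10⁻¹⁶ J + 7.492×10⁻¹⁵ J ≈ 7.643×10⁻¹⁵ J.
v_f = √(2·7.643×10⁻¹⁵/1.673×10⁻²⁷) ≈ 3.02×10⁶ m/s.

v_f ≈ 3.02×10⁶ m/s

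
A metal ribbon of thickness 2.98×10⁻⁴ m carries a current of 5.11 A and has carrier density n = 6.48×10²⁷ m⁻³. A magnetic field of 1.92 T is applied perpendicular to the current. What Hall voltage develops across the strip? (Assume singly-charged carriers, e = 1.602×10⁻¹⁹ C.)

V_H ≈ 3.17×10⁻⁵ V

V_H = IB/(n e t).
V_H = (5.11)(1.92)/((6.48×10²⁷)(1.602×10⁻¹⁹)(2.98×10⁻⁴)) ≈ 3.17×10⁻⁵ V.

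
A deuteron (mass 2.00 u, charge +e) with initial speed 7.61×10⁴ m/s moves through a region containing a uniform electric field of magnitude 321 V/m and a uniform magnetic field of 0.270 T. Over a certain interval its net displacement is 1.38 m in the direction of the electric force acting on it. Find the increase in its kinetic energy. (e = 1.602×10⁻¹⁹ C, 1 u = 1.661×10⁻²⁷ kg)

The magnetic force is always ⟂ v and does no work; only the electric force changes KE.
ΔKE = F_E · d = |q|E d = (1.602×10⁻¹⁹)(321)(1.38) ≈ 7.10×10⁻¹⁷ J.

ΔKE ≈ 7.10×10⁻¹⁷ J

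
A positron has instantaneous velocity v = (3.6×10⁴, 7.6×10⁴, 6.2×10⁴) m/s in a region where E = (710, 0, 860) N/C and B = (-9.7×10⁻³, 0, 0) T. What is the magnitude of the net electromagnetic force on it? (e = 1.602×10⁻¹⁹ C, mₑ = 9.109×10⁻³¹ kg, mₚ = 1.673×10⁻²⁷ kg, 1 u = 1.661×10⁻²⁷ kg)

v×B = (0, -601, 737) N/C.
E + v×B = (710, -601, 1600) N/C.
F = q(E + v×B) = (1.602×10⁻¹⁹ C)·(710, -601, 1600) = (1.14×10⁻¹⁶, -9.63×10⁻¹⁷, 2.56×10⁻¹⁶) N.
|F| = 2.96×10⁻¹⁶ N.

|F| ≈ 2.96×10⁻¹⁶ N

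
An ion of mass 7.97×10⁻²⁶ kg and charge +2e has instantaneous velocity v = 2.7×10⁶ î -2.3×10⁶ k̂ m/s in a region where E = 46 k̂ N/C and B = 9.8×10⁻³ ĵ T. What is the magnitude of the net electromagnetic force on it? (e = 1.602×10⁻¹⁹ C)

v×B = (2.25×10⁴, 0, 2.65×10⁴) N/C.
E + v×B = (2.25×10⁴, 0, 2.65×10⁴) N/C.
F = q(E + v×B) = (3.204×10⁻¹⁹ C)·(2.25×10⁴, 0, 2.65×10⁴) = (7.22×10⁻¹⁵, 0, 8.49×10⁻¹⁵) N.
|F| = 1.11×10⁻¹⁴ N.

|F| ≈ 1.11×10⁻¹⁴ N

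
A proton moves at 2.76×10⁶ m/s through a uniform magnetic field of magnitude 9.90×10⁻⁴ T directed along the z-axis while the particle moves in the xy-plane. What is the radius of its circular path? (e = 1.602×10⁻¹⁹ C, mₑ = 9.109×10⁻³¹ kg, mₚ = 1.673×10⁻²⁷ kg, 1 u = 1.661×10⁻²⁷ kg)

The magnetic force provides the centripetal force: |q|vB = mv²/r.
r = mv/(|q|B) = (1.673×10⁻²⁷)(2.76×10⁶)/((1.602×10⁻¹⁹)(9.90×10⁻⁴)) ≈ 29.1 m.

r ≈ 29.1 m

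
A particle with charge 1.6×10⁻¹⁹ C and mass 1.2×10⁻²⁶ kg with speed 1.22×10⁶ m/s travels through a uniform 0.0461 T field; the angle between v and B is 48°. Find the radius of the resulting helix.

r ≈ 1.48 m

v⊥ = v sinθ = 1.22×10⁶·sin48° ≈ 9.066×10⁵ m/s.
r = m v⊥/(|q|B) = (1.2×10⁻²⁶)(9.066×10⁵)/((1.6×10⁻¹⁹)(0.0461)) ≈ 1.48 m.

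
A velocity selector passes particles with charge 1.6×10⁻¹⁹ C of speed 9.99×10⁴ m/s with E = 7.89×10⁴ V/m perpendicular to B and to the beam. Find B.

B = 0.790 T

Balance of forces in the selector: qE = qvB ⇒ B = E/v.
B = 7.89×10⁴/9.99×10⁴ = 0.790 T.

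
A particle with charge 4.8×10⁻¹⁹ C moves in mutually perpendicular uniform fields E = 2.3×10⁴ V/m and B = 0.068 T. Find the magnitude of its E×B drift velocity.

The E×B drift speed is v_d = E/B.
v_d = 2.3×10⁴/0.068 = 3.4×10⁵ m/s.

v_d ≈ 3.4×10⁵ m/s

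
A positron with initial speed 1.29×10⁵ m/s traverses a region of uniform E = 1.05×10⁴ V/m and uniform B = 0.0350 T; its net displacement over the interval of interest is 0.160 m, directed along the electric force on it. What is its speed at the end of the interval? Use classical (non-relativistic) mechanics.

v_f ≈ 2.43×10⁷ m/s

B does no work; ΔKE = |q|E d.
½mv_f² = ½mv₀² + |q|Ed = ½(9.109×10⁻³¹)(1.29×10⁵)² + (1.602×10⁻¹⁹)(1.05×10⁴)(0.160) ≈ 7.579×10⁻²¹ J + 2.691×10⁻¹⁶ J ≈ 2.691×10⁻¹⁶ J.
v_f = √(2·2.691×10⁻¹⁶/9.109×10⁻³¹) ≈ 2.43×10⁷ m/s.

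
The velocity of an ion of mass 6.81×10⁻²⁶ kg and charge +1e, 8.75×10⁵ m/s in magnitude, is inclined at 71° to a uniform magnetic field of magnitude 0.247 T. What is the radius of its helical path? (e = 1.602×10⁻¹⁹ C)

r ≈ 1.42 m

v⊥ = v sinθ = 8.75×10⁵·sin71° ≈ 8.273×10⁵ m/s.
r = m v⊥/(|q|B) = (6.81×10⁻²⁶)(8.273×10⁵)/((1.602×10⁻¹⁹)(0.247)) ≈ 1.42 m.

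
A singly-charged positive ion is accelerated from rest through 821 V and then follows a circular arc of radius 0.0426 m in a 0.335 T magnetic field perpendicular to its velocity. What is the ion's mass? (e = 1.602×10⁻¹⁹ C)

Combine |q|V = ½mv² and r = mv/(|q|B): eliminate v to get m = qB²r²/(2V).
m = (1.602×10⁻¹⁹)(0.335)²(0.0426)²/(2·821) ≈ 1.99×10⁻²⁶ kg.

m ≈ 1.99×10⁻²⁶ kg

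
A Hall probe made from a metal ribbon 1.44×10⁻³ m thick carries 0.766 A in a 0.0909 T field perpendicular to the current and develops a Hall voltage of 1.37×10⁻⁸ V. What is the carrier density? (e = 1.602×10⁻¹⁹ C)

From V_H = IB/(n e t), n = IB/(V_H e t).
n = (0.766)(0.0909)/((1.37×10⁻⁸)(1.602×10⁻¹⁹)(1.44×10⁻³)) ≈ 2.20×10²⁸ m⁻³.

n ≈ 2.20×10²⁸ m⁻³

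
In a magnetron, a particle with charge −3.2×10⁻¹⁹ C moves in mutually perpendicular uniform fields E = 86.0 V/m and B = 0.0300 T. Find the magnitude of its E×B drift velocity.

The E×B drift speed is v_d = E/B.
v_d = 86.0/0.0300 = 2870 m/s.

v_d ≈ 2870 m/s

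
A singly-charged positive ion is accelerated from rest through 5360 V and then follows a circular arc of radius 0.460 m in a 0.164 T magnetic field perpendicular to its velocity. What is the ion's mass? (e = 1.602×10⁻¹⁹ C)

Combine |q|V = ½mv² and r = mv/(|q|B): eliminate v to get m = qB²r²/(2V).
m = (1.602×10⁻¹⁹)(0.164)²(0.460)²/(2·5360) ≈ 8.50×10⁻²⁶ kg.

m ≈ 8.50×10⁻²⁶ kg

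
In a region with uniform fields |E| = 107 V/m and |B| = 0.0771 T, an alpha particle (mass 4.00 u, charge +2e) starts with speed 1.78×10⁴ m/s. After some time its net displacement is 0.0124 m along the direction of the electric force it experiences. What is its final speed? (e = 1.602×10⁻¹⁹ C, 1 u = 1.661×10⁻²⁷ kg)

B does no work; ΔKE = |q|E d.
½mv_f² = ½mv₀² + |q|Ed = ½(6.644×10⁻²⁷)(1.78×10⁴)² + (3.204×10⁻¹⁹)(107)(0.0124) ≈ 1.053×10⁻¹⁸ J + 4.251×10⁻¹⁹ J ≈ 1.478×10⁻¹⁸ J.
v_f = √(2·1.478×10⁻¹⁸/6.644×10⁻²⁷) ≈ 2.11×10⁴ m/s.

v_f ≈ 2.11×10⁴ m/s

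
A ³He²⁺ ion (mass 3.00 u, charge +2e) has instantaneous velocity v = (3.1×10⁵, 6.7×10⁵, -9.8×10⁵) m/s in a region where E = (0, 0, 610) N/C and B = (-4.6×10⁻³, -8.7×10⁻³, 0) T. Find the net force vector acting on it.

F ≈ (-2.73×10⁻¹⁵, 1.44×10⁻¹⁵, 3.19×10⁻¹⁶) N

v×B = (-8530, 4510, 385) N/C.
E + v×B = (-8530, 4510, 995) N/C.
F = q(E + v×B) = (3.204×10⁻¹⁹ C)·(-8530, 4510, 995) = (-2.73×10⁻¹⁵, 1.44×10⁻¹⁵, 3.19×10⁻¹⁶) N.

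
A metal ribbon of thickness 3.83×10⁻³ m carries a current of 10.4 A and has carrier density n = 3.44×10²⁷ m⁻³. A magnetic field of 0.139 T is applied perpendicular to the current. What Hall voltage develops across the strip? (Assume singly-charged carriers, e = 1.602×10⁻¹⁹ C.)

V_H = IB/(n e t).
V_H = (10.4)(0.139)/((3.44×10²⁷)(1.602×10⁻¹⁹)(3.83×10⁻³)) ≈ 6.85×10⁻⁷ V.

V_H ≈ 6.85×10⁻⁷ V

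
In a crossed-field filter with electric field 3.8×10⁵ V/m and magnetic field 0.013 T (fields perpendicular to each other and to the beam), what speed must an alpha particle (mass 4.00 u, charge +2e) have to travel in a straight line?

For undeflected motion the electric and magnetic forces balance: qE = qvB.
v = E/B = 3.8×10⁵/0.013 = 2.9×10⁷ m/s.

v = 2.9×10⁷ m/s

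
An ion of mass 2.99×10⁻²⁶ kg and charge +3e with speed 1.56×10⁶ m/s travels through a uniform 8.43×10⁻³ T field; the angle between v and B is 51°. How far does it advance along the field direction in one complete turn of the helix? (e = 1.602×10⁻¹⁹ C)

v∥ = v cosθ = 1.56×10⁶·cos51° ≈ 9.817×10⁵ m/s.
T = 2πm/(|q|B) = 2π(2.99×10⁻²⁶)/((4.806×10⁻¹⁹)(8.43×10⁻³)) ≈ 4.637×10⁻⁵ s.
pitch = v∥ T = (9.817×10⁵)(4.637×10⁻⁵) ≈ 45.5 m.

p ≈ 45.5 m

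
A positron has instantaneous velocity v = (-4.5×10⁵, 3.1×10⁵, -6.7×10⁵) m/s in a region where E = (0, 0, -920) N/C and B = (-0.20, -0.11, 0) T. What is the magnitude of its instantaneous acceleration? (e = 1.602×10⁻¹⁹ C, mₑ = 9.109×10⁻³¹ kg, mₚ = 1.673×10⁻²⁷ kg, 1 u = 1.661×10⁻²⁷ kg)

|a| ≈ 3.32×10¹⁶ m/s²

v×B = (-7.37×10⁴, 1.34×10⁵, 1.12×10⁵) N/C.
E + v×B = (-7.37×10⁴, 1.34×10⁵, 1.11×10⁵) N/C.
F = q(E + v×B) = (1.602×10⁻¹⁹ C)·(-7.37×10⁴, 1.34×10⁵, 1.11×10⁵) = (-1.18×10⁻¹⁴, 2.15×10⁻¹⁴, 1.77×10⁻¹⁴) N.
|a| = |F|/m = 3.023×10⁻¹⁴/9.109×10⁻³¹ ≈ 3.32×10¹⁶ m/s².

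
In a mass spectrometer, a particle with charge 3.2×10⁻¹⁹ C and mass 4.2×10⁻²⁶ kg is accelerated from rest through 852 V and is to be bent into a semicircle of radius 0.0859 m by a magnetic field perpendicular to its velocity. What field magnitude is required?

v = √(2|q|V/m) = √(2·3.2×10⁻¹⁹·852/4.2×10⁻²⁶) ≈ 1.139×10⁵ m/s.
B = mv/(|q|r) = (4.2×10⁻²⁶)(1.139×10⁵)/((3.2×10⁻¹⁹)(0.0859)) ≈ 0.174 T.

B ≈ 0.174 T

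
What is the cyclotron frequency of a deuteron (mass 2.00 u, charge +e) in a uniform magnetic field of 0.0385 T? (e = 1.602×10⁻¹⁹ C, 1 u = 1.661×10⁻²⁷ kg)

f ≈ 2.95×10⁵ Hz

f = |q|B/(2πm).
f = (1.602×10⁻¹⁹)(0.0385)/(2π·3.322×10⁻²⁷) ≈ 2.95×10⁵ Hz.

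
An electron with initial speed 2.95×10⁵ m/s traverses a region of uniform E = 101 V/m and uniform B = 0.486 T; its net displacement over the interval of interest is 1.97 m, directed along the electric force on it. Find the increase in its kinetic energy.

ΔKE ≈ 3.19×10⁻¹⁷ J

The magnetic force is always ⟂ v and does no work; only the electric force changes KE.
ΔKE = F_E · d = |q|E d = (1.602×10⁻¹⁹)(101)(1.97) ≈ 3.19×10⁻¹⁷ J.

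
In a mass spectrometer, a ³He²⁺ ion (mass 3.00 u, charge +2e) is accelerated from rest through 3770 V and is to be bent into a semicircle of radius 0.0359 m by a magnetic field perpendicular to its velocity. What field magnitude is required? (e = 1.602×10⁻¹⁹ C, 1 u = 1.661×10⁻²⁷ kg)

B ≈ 0.302 T

v = √(2|q|V/m) = √(2·3.204×10⁻¹⁹·3770/4.983×10⁻²⁷) ≈ 6.963×10⁵ m/s.
B = mv/(|q|r) = (4.983×10⁻²⁷)(6.963×10⁵)/((3.204×10⁻¹⁹)(0.0359)) ≈ 0.302 T.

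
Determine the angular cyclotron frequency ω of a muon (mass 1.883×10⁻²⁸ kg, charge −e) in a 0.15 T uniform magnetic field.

ω = |q|B/m.
ω = (1.602×10⁻¹⁹)(0.15)/1.883×10⁻²⁸ ≈ 1.3×10⁸ rad/s.

ω ≈ 1.3×10⁸ rad/s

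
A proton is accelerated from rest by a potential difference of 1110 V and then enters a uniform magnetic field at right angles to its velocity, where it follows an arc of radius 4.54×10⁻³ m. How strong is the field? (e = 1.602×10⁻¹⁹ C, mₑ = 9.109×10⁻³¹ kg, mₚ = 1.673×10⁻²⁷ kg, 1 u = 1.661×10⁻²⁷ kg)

B ≈ 1.06 T

v = √(2|q|V/m) = √(2·1.602×10⁻¹⁹·1110/1.673×10⁻²⁷) ≈ 4.611×10⁵ m/s.
B = mv/(|q|r) = (1.673×10⁻²⁷)(4.611×10⁵)/((1.602×10⁻¹⁹)(4.54×10⁻³)) ≈ 1.06 T.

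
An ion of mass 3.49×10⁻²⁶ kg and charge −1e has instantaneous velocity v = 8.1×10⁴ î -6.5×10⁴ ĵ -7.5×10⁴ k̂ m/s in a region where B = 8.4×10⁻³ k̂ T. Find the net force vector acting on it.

v×B = (-546, -680, 0) N/C.
F = q v×B = (−1.602×10⁻¹⁹ C)·(-546, -680, 0) = (8.75×10⁻¹⁷, 1.09×10⁻¹⁶, 0) N.

F ≈ (8.75×10⁻¹⁷, 1.09×10⁻¹⁶, 0) N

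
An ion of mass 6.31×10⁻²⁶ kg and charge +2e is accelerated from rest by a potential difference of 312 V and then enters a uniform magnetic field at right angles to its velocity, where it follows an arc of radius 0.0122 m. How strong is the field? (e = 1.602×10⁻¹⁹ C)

B ≈ 0.909 T

v = √(2|q|V/m) = √(2·3.204×10⁻¹⁹·312/6.31×10⁻²⁶) ≈ 5.629×10⁴ m/s.
B = mv/(|q|r) = (6.31×10⁻²⁶)(5.629×10⁴)/((3.204×10⁻¹⁹)(0.0122)) ≈ 0.909 T.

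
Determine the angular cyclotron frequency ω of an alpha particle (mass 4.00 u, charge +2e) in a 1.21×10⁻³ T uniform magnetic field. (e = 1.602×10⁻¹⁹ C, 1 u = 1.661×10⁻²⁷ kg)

ω = |q|B/m.
ω = (3.204×10⁻¹⁹)(1.21×10⁻³)/6.644×10⁻²⁷ ≈ 5.84×10⁴ rad/s.

ω ≈ 5.84×10⁴ rad/s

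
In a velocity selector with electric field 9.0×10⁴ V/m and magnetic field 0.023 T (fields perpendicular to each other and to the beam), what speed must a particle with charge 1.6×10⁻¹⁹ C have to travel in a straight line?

Zero net Lorentz force requires |qE| = |q v×B|, i.e. E = vB.
v = E/B = 9.0×10⁴/0.023 = 3.9×10⁶ m/s.

v = 3.9×10⁶ m/s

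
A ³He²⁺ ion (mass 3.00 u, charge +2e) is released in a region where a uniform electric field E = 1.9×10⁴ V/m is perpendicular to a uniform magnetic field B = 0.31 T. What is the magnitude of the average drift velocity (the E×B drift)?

The steady drift has the magnetic force balancing the electric force, so v_d = E/B.
v_d = 1.9×10⁴/0.31 = 6.1×10⁴ m/s.

v_d ≈ 6.1×10⁴ m/s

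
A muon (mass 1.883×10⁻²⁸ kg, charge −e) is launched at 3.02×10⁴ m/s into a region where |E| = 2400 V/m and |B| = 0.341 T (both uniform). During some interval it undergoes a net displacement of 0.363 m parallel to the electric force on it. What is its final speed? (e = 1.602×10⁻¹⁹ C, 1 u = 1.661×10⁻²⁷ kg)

B does no work; ΔKE = |q|E d.
½mv_f² = ½mv₀² + |q|Ed = ½(1.883×10⁻²⁸)(3.02×10⁴)² + (1.602×10⁻¹⁹)(2400)(0.363) ≈ 8.587×10⁻²⁰ J + 1.396×10⁻¹⁶ J ≈ 1.397×10⁻¹⁶ J.
v_f = √(2·1.397×10⁻¹⁶/1.883×10⁻²⁸) ≈ 1.22×10⁶ m/s.

v_f ≈ 1.22×10⁶ m/s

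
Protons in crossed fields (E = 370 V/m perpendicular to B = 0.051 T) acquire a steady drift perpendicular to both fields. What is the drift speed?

In crossed fields the guiding centre drifts at v_d = |E×B|/B² = E/B, independent of charge and mass.
v_d = 370/0.051 = 7300 m/s.

v_d ≈ 7300 m/s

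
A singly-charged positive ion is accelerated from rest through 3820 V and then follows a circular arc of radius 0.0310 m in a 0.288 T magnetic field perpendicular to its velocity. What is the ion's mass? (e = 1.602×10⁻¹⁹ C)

Combine |q|V = ½mv² and r = mv/(|q|B): eliminate v to get m = qB²r²/(2V).
m = (1.602×10⁻¹⁹)(0.288)²(0.0310)²/(2·3820) ≈ 1.67×10⁻²⁷ kg.

m ≈ 1.67×10⁻²⁷ kg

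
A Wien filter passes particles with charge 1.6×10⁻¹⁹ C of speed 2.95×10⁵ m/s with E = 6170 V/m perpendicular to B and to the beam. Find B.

Balance of forces in the selector: qE = qvB ⇒ B = E/v.
B = 6170/2.95×10⁵ = 0.0209 T.

B = 0.0209 T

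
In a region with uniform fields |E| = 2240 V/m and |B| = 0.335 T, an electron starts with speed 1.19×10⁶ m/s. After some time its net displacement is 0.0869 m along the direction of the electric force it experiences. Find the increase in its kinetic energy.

The magnetic force is always ⟂ v and does no work; only the electric force changes KE.
ΔKE = F_E · d = |q|E d = (1.602×10⁻¹⁹)(2240)(0.0869) ≈ 3.12×10⁻¹⁷ J.

ΔKE ≈ 3.12×10⁻¹⁷ J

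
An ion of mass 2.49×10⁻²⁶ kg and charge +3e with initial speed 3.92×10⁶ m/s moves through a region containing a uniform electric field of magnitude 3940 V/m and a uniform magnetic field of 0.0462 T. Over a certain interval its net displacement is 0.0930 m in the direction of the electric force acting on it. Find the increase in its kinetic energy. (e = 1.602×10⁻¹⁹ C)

ΔKE ≈ 1.76×10⁻¹⁶ J

The magnetic force is always ⟂ v and does no work; only the electric force changes KE.
ΔKE = F_E · d = |q|E d = (4.806×10⁻¹⁹)(3940)(0.0930) ≈ 1.76×10⁻¹⁶ J.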